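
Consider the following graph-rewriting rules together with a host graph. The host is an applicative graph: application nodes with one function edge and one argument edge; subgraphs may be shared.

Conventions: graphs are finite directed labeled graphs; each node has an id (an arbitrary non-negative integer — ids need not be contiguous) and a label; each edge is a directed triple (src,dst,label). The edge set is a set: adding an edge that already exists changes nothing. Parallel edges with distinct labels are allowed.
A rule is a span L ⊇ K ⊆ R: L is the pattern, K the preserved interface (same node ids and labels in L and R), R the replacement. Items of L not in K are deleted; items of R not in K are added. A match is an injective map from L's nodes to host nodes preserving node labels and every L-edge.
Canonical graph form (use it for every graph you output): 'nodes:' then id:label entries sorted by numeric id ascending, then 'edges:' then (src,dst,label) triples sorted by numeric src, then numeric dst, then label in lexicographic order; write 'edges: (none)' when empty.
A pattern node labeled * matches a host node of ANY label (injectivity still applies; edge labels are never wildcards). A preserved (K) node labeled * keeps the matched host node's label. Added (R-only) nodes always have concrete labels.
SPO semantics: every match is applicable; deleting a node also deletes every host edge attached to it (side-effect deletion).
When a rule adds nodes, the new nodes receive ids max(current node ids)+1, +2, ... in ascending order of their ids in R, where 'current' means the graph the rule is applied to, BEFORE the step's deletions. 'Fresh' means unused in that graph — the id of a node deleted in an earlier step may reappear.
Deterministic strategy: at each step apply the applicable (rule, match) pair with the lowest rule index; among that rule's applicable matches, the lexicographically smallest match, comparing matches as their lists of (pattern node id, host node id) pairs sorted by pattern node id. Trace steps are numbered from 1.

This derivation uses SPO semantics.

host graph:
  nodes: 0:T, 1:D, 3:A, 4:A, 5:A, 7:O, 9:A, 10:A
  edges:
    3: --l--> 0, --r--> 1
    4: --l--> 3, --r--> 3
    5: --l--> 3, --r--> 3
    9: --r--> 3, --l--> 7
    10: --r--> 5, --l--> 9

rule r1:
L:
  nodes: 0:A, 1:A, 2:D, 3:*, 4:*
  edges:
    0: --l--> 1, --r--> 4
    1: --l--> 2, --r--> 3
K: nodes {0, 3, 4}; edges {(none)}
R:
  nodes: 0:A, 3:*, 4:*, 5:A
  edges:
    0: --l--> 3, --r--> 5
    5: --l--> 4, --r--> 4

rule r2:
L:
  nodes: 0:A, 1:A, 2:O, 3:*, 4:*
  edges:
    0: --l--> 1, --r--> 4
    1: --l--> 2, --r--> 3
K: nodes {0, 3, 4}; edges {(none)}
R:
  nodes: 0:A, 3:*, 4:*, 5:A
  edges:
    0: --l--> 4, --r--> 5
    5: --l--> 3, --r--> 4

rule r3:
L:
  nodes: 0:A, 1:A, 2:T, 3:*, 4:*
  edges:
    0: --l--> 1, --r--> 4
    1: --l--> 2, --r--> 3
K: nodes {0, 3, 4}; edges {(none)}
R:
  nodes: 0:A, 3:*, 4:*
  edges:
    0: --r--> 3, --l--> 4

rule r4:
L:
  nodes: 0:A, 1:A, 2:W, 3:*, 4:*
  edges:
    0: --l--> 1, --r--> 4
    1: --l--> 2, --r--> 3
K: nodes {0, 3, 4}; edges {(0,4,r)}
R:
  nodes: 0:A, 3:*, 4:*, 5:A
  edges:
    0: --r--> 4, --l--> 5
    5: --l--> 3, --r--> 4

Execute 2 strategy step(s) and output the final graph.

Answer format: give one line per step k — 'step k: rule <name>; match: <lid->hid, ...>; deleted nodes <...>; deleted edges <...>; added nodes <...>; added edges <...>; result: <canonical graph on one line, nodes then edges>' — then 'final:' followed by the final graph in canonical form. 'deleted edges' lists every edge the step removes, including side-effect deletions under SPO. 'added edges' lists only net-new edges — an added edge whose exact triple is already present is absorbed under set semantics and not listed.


step 1: rule r2; match: 0->10, 1->9, 2->7, 3->3, 4->5; deleted nodes 7, 9; deleted edges (9,3,r); (9,7,l); (10,5,r); (10,9,l); added nodes 11; added edges (10,5,l); (10,11,r); (11,3,l); (11,5,r); result: nodes: 0:T, 1:D, 3:A, 4:A, 5:A, 10:A, 11:A edges: (3,0,l); (3,1,r); (4,3,l); (4,3,r); (5,3,l); (5,3,r); (10,5,l); (10,11,r); (11,3,l); (11,5,r)
step 2: rule r3; match: 0->11, 1->3, 2->0, 3->1, 4->5; deleted nodes 0, 3; deleted edges (3,0,l); (3,1,r); (4,3,l); (4,3,r); (5,3,l); (5,3,r); (11,3,l); (11,5,r); added nodes (none); added edges (11,1,r); (11,5,l); result: nodes: 1:D, 4:A, 5:A, 10:A, 11:A edges: (10,5,l); (10,11,r); (11,1,r); (11,5,l)
final:
nodes: 1:D, 4:A, 5:A, 10:A, 11:A
edges: (10,5,l); (10,11,r); (11,1,r); (11,5,l)


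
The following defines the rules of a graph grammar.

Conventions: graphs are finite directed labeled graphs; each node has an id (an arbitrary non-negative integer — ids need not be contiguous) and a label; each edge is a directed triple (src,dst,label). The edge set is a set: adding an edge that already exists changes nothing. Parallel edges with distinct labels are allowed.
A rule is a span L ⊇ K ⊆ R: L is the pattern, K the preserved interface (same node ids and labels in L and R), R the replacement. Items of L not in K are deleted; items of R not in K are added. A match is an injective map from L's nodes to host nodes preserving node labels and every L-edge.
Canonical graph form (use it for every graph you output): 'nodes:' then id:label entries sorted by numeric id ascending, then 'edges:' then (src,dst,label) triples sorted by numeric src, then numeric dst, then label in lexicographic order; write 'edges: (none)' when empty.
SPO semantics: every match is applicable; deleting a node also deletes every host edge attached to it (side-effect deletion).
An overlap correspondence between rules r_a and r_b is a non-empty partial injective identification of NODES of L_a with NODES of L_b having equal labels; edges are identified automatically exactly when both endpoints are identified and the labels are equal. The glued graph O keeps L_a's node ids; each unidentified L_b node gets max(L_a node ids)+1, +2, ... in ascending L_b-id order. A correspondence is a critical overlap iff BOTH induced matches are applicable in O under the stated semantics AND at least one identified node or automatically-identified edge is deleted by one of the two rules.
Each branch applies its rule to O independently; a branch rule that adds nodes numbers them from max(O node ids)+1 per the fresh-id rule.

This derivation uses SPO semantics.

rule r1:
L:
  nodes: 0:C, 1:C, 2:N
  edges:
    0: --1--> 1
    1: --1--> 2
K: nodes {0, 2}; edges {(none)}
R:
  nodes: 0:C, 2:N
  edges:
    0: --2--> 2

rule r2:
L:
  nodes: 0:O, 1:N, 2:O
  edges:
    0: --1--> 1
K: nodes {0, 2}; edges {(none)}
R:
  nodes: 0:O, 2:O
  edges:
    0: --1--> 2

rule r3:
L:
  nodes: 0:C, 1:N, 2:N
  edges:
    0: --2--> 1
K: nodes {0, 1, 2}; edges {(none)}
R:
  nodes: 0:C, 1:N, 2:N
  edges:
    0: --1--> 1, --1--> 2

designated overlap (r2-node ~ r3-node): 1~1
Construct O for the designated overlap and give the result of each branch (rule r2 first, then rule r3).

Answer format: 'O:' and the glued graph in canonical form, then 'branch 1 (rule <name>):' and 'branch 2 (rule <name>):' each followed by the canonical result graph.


O:
nodes: 0:O, 1:N, 2:O, 3:C, 4:N
edges: (0,1,1); (3,1,2)
branch 1 (rule r2):
nodes: 0:O, 2:O, 3:C, 4:N
edges: (0,2,1)
branch 2 (rule r3):
nodes: 0:O, 1:N, 2:O, 3:C, 4:N
edges: (0,1,1); (3,1,1); (3,4,1)


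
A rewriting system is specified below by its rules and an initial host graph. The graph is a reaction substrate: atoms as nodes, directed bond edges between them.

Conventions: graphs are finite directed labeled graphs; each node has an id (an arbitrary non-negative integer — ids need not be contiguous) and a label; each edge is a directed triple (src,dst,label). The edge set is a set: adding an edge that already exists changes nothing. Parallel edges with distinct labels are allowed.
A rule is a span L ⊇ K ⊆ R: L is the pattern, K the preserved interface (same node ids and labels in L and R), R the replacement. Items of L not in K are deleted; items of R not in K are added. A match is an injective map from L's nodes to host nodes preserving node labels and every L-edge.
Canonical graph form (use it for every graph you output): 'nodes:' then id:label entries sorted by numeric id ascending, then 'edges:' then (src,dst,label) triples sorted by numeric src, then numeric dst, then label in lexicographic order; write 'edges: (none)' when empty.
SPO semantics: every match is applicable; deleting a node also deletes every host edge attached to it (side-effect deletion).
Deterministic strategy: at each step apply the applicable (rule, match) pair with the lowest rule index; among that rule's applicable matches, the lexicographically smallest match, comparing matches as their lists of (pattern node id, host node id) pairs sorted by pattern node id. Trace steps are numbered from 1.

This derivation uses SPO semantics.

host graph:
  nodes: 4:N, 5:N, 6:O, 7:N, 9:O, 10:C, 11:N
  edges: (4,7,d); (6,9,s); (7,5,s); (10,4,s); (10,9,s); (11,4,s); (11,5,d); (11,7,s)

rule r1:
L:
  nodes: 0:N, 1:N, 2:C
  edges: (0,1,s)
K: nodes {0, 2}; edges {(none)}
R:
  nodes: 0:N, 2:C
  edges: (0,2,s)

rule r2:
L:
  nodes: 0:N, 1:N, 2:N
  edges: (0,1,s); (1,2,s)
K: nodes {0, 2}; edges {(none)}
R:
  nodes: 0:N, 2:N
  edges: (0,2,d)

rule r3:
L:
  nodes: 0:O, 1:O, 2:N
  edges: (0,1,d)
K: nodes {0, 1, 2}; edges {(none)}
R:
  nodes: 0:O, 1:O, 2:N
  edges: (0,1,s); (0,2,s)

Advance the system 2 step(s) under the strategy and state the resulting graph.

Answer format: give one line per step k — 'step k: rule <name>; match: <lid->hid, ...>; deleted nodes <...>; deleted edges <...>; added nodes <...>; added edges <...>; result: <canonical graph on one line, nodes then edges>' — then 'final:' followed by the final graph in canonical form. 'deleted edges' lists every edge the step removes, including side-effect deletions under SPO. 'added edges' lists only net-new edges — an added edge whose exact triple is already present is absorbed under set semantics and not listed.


step 1: rule r1; match: 0->7, 1->5, 2->10; deleted nodes 5; deleted edges (7,5,s); (11,5,d); added nodes (none); added edges (7,10,s); result: nodes: 4:N, 6:O, 7:N, 9:O, 10:C, 11:N edges: (4,7,d); (6,9,s); (7,10,s); (10,4,s); (10,9,s); (11,4,s); (11,7,s)
step 2: rule r1; match: 0->11, 1->4, 2->10; deleted nodes 4; deleted edges (4,7,d); (10,4,s); (11,4,s); added nodes (none); added edges (11,10,s); result: nodes: 6:O, 7:N, 9:O, 10:C, 11:N edges: (6,9,s); (7,10,s); (10,9,s); (11,7,s); (11,10,s)
final:
nodes: 6:O, 7:N, 9:O, 10:C, 11:N
edges: (6,9,s); (7,10,s); (10,9,s); (11,7,s); (11,10,s)


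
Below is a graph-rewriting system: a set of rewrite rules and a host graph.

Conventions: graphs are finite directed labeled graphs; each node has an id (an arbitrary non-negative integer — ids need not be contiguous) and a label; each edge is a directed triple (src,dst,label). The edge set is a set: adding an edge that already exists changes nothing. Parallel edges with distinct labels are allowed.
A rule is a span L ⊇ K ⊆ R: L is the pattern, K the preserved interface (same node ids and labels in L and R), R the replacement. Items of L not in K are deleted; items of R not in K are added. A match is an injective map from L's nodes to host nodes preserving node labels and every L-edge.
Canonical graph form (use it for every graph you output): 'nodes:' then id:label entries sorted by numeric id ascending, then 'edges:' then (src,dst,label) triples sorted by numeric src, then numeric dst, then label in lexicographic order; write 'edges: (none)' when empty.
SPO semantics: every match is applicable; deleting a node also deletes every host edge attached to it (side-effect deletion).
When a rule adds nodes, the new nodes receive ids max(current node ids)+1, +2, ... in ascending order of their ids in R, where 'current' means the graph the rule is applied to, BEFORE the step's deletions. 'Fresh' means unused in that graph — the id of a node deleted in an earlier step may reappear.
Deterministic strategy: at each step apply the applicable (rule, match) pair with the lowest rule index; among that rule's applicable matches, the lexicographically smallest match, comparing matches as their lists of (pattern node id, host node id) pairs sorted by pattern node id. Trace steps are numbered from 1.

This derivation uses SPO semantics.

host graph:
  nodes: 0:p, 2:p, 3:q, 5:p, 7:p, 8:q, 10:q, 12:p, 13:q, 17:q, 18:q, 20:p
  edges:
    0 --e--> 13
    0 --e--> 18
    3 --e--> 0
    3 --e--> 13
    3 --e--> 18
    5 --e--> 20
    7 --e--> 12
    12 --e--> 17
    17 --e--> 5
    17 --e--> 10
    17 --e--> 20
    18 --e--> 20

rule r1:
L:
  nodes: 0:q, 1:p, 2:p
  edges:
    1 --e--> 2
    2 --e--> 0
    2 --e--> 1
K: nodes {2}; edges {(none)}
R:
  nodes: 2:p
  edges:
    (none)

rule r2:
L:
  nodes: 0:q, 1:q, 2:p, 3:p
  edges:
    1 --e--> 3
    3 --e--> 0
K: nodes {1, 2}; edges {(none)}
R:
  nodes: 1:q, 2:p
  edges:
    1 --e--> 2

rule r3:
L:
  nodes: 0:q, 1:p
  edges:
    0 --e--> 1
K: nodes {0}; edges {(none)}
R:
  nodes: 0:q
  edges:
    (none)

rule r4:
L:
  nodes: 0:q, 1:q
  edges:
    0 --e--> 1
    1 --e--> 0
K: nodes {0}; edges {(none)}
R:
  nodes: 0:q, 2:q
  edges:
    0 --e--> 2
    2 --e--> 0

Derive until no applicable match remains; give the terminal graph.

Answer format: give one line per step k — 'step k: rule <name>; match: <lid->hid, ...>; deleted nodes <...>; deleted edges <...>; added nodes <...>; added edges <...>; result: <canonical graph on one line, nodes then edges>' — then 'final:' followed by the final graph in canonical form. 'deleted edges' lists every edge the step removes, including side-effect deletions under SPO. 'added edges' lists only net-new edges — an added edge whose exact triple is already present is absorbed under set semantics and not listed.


step 1: rule r2; match: 0->13, 1->3, 2->2, 3->0; deleted nodes 0, 13; deleted edges (0,13,e); (0,18,e); (3,0,e); (3,13,e); added nodes (none); added edges (3,2,e); result: nodes: 2:p, 3:q, 5:p, 7:p, 8:q, 10:q, 12:p, 17:q, 18:q, 20:p edges: (3,2,e); (3,18,e); (5,20,e); (7,12,e); (12,17,e); (17,5,e); (17,10,e); (17,20,e); (18,20,e)
step 2: rule r3; match: 0->3, 1->2; deleted nodes 2; deleted edges (3,2,e); added nodes (none); added edges (none); result: nodes: 3:q, 5:p, 7:p, 8:q, 10:q, 12:p, 17:q, 18:q, 20:p edges: (3,18,e); (5,20,e); (7,12,e); (12,17,e); (17,5,e); (17,10,e); (17,20,e); (18,20,e)
step 3: rule r3; match: 0->17, 1->5; deleted nodes 5; deleted edges (5,20,e); (17,5,e); added nodes (none); added edges (none); result: nodes: 3:q, 7:p, 8:q, 10:q, 12:p, 17:q, 18:q, 20:p edges: (3,18,e); (7,12,e); (12,17,e); (17,10,e); (17,20,e); (18,20,e)
step 4: rule r3; match: 0->17, 1->20; deleted nodes 20; deleted edges (17,20,e); (18,20,e); added nodes (none); added edges (none); result: nodes: 3:q, 7:p, 8:q, 10:q, 12:p, 17:q, 18:q edges: (3,18,e); (7,12,e); (12,17,e); (17,10,e)
final:
nodes: 3:q, 7:p, 8:q, 10:q, 12:p, 17:q, 18:q
edges: (3,18,e); (7,12,e); (12,17,e); (17,10,e)


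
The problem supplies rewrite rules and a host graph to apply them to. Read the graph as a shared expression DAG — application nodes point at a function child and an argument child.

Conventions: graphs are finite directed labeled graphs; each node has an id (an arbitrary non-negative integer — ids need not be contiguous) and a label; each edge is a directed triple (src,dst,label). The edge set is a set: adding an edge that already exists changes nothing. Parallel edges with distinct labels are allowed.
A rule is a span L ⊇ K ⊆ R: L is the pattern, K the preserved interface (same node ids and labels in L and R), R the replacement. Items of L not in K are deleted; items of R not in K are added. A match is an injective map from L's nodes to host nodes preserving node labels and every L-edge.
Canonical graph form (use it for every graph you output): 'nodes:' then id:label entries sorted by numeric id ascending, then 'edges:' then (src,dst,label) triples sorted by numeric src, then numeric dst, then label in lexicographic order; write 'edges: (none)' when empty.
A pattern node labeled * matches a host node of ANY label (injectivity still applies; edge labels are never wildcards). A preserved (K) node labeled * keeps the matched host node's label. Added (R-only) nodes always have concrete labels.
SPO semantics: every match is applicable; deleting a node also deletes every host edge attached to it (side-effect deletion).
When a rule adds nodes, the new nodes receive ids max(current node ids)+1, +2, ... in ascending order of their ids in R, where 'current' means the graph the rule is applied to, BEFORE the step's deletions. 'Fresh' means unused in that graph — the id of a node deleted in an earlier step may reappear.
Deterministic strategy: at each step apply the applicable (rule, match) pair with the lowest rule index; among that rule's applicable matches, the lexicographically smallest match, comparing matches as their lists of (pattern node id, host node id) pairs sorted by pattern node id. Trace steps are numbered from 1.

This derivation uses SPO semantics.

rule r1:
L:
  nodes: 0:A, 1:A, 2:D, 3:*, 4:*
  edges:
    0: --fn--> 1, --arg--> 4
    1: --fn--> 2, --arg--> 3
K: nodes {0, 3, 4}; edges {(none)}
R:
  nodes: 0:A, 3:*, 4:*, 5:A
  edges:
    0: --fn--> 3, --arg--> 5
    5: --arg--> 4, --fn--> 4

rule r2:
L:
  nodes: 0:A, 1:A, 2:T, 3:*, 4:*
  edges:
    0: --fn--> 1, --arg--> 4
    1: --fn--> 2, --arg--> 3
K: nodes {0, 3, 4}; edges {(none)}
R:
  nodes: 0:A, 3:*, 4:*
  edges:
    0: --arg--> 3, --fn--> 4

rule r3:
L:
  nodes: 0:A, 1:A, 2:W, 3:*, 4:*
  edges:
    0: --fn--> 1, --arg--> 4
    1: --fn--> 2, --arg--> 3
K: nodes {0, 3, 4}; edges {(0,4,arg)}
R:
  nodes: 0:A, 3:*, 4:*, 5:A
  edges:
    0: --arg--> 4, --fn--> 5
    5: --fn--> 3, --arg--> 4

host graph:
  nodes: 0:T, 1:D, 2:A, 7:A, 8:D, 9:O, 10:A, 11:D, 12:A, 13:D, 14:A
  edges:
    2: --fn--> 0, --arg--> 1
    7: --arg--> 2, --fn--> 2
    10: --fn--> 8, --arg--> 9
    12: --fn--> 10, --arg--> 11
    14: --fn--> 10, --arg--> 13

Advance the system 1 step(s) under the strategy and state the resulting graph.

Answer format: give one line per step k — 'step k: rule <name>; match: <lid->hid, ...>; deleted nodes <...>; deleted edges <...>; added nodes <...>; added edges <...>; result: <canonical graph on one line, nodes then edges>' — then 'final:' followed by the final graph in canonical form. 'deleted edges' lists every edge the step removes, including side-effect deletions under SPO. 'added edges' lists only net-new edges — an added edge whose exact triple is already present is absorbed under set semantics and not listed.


step 1: rule r1; match: 0->12, 1->10, 2->8, 3->9, 4->11; deleted nodes 8, 10; deleted edges (10,8,fn); (10,9,arg); (12,10,fn); (12,11,arg); (14,10,fn); added nodes 15; added edges (12,9,fn); (12,15,arg); (15,11,arg); (15,11,fn); result: nodes: 0:T, 1:D, 2:A, 7:A, 9:O, 11:D, 12:A, 13:D, 14:A, 15:A edges: (2,0,fn); (2,1,arg); (7,2,arg); (7,2,fn); (12,9,fn); (12,15,arg); (14,13,arg); (15,11,arg); (15,11,fn)
final:
nodes: 0:T, 1:D, 2:A, 7:A, 9:O, 11:D, 12:A, 13:D, 14:A, 15:A
edges: (2,0,fn); (2,1,arg); (7,2,arg); (7,2,fn); (12,9,fn); (12,15,arg); (14,13,arg); (15,11,arg); (15,11,fn)


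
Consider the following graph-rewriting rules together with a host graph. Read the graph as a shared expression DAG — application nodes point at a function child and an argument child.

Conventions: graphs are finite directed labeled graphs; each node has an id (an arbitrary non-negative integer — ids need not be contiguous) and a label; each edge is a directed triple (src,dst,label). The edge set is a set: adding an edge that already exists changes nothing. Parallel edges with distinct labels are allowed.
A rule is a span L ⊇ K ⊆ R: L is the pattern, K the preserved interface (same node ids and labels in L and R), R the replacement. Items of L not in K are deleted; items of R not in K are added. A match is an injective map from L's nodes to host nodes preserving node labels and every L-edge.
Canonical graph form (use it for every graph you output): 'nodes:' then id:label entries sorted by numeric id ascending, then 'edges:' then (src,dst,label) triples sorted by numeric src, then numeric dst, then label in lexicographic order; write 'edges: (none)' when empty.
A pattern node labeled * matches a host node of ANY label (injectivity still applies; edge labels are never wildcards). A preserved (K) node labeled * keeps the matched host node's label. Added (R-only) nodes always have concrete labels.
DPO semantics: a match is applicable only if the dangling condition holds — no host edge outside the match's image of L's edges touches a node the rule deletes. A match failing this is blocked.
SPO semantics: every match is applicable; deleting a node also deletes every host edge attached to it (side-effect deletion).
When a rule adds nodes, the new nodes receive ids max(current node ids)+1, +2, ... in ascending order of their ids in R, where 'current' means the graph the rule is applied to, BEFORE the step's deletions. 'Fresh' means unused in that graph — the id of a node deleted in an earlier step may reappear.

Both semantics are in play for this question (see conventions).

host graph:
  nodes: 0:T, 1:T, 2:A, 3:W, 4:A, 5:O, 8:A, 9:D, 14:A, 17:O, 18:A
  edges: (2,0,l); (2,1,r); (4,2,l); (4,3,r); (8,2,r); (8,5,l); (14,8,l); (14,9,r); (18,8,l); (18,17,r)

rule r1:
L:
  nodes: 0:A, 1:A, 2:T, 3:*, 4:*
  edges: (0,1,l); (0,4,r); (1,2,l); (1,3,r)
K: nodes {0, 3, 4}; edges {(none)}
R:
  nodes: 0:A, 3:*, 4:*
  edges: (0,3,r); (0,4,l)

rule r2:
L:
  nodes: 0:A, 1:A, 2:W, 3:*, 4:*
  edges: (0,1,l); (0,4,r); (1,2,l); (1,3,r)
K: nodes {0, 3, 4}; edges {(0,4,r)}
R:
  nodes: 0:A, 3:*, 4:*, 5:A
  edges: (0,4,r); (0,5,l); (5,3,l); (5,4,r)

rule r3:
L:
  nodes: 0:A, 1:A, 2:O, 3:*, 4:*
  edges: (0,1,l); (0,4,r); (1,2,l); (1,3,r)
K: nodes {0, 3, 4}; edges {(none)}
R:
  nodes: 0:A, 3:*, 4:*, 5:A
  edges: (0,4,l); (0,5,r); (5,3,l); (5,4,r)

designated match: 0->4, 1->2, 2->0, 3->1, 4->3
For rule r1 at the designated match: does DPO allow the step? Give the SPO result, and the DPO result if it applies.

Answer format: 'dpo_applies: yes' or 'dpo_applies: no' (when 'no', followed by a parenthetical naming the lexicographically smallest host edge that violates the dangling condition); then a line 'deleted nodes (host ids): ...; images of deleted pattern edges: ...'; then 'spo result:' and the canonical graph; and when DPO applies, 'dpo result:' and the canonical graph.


dpo_applies: no
(the rule deletes node 2, which keeps host edge (8,2,r) outside the match image — the dangling condition fails, DPO blocks; SPO proceeds and side-deletes such edges)
deleted nodes (host ids): 0, 2; images of deleted pattern edges: (2,0,l); (2,1,r); (4,2,l); (4,3,r)
spo result:
nodes: 1:T, 3:W, 4:A, 5:O, 8:A, 9:D, 14:A, 17:O, 18:A
edges: (4,1,r); (4,3,l); (8,5,l); (14,8,l); (14,9,r); (18,8,l); (18,17,r)


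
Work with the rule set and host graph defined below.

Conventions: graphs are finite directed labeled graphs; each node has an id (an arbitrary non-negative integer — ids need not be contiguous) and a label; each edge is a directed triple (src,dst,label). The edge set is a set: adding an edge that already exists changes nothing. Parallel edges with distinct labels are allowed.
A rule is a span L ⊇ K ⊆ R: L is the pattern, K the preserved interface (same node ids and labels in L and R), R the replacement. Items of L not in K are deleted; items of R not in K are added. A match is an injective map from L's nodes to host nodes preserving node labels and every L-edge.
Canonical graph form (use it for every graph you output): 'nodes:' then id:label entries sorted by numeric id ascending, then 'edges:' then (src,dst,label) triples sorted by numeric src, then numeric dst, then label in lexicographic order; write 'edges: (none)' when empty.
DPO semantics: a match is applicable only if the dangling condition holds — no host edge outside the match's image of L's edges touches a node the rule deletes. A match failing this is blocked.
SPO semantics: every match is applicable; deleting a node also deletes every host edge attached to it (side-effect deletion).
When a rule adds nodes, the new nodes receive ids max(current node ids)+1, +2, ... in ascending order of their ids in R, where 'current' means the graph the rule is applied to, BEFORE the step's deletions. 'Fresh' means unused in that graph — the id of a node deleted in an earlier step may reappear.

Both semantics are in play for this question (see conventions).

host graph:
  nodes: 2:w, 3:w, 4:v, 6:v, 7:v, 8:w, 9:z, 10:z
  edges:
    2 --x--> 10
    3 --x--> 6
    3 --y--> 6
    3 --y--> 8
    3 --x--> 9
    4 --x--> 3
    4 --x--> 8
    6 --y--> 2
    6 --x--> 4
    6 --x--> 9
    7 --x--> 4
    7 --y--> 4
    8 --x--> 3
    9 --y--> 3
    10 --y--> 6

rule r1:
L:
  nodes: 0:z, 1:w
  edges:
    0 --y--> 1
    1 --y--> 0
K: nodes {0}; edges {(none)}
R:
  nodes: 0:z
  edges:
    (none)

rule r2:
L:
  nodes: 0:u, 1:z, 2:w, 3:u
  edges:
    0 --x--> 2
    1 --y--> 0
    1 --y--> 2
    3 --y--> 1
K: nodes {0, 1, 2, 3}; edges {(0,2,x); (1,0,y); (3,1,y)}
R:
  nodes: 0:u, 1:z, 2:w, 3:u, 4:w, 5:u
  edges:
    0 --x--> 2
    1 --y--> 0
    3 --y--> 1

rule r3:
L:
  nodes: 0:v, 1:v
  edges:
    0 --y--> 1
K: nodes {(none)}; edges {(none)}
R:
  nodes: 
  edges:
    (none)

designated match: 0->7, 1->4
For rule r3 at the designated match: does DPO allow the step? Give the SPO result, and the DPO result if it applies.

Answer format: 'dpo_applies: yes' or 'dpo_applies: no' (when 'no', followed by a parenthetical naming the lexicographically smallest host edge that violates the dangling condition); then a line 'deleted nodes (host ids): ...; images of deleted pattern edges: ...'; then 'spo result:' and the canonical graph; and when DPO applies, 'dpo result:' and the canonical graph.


dpo_applies: no
(the rule deletes node 4, which keeps host edge (4,3,x) outside the match image — the dangling condition fails, DPO blocks; SPO proceeds and side-deletes such edges)
deleted nodes (host ids): 4, 7; images of deleted pattern edges: (7,4,y)
spo result:
nodes: 2:w, 3:w, 6:v, 8:w, 9:z, 10:z
edges: (2,10,x); (3,6,x); (3,6,y); (3,8,y); (3,9,x); (6,2,y); (6,9,x); (8,3,x); (9,3,y); (10,6,y)


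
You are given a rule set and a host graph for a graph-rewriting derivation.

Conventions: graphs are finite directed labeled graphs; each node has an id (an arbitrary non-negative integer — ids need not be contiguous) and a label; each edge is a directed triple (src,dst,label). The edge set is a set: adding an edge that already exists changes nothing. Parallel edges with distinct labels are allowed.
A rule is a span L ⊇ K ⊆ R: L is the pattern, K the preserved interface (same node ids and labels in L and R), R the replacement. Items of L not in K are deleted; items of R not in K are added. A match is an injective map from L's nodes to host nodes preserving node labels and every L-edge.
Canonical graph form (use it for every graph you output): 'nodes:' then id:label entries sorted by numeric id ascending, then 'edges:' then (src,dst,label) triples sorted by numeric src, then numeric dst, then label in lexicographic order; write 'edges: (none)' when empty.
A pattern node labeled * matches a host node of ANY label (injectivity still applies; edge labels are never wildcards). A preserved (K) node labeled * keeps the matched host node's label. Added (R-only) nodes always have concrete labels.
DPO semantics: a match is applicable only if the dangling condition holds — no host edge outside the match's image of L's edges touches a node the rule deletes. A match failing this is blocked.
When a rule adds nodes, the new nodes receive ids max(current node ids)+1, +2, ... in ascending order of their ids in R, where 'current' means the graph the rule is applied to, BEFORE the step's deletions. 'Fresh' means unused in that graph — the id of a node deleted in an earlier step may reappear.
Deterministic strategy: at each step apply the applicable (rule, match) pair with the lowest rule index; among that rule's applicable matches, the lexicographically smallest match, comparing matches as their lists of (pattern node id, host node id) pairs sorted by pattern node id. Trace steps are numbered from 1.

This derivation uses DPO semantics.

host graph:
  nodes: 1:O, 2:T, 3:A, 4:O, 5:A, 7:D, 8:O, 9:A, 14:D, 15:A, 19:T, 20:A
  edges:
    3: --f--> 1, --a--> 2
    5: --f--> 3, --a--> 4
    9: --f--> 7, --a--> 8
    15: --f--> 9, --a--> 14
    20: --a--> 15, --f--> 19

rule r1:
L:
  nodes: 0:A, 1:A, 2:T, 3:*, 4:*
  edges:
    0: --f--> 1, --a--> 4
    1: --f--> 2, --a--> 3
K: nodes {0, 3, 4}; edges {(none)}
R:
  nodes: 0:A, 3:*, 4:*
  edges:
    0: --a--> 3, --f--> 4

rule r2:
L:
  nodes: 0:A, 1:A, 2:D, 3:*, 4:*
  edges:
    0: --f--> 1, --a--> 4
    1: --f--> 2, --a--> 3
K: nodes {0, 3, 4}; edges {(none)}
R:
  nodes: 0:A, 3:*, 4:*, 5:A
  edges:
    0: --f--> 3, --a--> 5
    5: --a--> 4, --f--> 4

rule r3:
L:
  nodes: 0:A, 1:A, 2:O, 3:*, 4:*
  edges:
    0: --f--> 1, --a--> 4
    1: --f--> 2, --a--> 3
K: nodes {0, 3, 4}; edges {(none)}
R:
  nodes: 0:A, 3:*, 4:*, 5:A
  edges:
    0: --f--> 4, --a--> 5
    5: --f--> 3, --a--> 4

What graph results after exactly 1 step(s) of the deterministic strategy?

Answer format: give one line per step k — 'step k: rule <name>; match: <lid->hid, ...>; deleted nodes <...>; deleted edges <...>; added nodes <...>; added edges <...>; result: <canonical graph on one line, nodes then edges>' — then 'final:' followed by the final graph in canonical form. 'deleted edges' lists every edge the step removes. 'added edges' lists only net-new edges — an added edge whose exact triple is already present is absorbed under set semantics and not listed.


step 1: rule r2; match: 0->15, 1->9, 2->7, 3->8, 4->14; deleted nodes 7, 9; deleted edges (9,7,f); (9,8,a); (15,9,f); (15,14,a); added nodes 21; added edges (15,8,f); (15,21,a); (21,14,a); (21,14,f); result: nodes: 1:O, 2:T, 3:A, 4:O, 5:A, 8:O, 14:D, 15:A, 19:T, 20:A, 21:A edges: (3,1,f); (3,2,a); (5,3,f); (5,4,a); (15,8,f); (15,21,a); (20,15,a); (20,19,f); (21,14,a); (21,14,f)
final:
nodes: 1:O, 2:T, 3:A, 4:O, 5:A, 8:O, 14:D, 15:A, 19:T, 20:A, 21:A
edges: (3,1,f); (3,2,a); (5,3,f); (5,4,a); (15,8,f); (15,21,a); (20,15,a); (20,19,f); (21,14,a); (21,14,f)


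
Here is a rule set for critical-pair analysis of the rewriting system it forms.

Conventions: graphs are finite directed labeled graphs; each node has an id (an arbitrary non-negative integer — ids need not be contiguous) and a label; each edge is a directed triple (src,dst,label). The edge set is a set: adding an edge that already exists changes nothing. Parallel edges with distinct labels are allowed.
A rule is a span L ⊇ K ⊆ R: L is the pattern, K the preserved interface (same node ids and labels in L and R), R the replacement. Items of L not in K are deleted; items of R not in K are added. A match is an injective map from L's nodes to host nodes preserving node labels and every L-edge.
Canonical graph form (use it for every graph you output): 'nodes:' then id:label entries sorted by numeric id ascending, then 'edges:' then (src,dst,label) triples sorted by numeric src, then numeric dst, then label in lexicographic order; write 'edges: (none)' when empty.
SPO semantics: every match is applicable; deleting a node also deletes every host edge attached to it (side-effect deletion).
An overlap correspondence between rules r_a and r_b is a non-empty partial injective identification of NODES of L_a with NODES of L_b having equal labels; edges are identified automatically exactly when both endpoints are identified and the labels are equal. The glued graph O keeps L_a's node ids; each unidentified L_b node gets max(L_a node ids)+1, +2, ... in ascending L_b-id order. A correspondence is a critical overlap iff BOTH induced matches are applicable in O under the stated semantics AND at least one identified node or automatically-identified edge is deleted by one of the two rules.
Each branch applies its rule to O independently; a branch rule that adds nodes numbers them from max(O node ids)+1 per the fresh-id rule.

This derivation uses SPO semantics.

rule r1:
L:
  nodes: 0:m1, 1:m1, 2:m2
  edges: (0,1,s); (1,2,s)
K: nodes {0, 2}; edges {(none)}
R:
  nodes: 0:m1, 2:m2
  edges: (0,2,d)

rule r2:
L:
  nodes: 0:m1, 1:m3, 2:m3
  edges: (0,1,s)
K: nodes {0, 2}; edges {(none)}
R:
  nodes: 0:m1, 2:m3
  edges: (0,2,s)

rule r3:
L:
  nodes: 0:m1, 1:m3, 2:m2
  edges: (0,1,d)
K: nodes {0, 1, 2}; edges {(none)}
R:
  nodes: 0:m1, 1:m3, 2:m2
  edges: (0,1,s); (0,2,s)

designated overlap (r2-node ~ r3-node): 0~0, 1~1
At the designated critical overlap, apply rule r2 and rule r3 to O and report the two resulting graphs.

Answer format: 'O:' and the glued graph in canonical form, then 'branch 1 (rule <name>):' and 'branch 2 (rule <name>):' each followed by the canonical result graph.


O:
nodes: 0:m1, 1:m3, 2:m3, 3:m2
edges: (0,1,d); (0,1,s)
branch 1 (rule r2):
nodes: 0:m1, 2:m3, 3:m2
edges: (0,2,s)
branch 2 (rule r3):
nodes: 0:m1, 1:m3, 2:m3, 3:m2
edges: (0,1,s); (0,3,s)


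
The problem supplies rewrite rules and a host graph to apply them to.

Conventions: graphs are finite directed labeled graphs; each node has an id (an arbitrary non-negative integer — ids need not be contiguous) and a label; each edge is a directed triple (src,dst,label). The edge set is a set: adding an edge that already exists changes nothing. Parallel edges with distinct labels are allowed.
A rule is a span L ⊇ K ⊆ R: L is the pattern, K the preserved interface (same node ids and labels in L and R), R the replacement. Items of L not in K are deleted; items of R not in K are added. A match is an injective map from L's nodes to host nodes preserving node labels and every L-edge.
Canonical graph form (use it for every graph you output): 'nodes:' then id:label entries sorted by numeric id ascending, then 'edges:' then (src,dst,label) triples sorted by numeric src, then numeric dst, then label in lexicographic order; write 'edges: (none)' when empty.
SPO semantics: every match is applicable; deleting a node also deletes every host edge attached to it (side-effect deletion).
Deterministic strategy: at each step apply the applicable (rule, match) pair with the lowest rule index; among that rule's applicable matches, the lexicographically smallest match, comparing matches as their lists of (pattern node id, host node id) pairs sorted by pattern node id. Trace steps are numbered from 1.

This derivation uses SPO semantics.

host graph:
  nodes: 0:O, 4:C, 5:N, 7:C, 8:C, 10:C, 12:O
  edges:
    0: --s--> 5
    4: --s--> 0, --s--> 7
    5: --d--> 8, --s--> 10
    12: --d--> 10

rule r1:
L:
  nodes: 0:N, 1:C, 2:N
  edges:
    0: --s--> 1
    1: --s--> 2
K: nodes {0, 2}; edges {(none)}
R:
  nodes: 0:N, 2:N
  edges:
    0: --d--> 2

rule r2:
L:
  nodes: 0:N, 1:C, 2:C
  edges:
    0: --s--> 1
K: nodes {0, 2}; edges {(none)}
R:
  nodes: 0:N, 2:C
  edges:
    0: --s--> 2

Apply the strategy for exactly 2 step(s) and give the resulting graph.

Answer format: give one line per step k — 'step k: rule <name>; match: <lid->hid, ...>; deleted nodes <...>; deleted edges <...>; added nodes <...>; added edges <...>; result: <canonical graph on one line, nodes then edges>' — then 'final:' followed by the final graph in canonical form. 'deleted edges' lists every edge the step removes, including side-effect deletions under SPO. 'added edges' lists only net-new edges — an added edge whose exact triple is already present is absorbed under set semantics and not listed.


step 1: rule r2; match: 0->5, 1->10, 2->4; deleted nodes 10; deleted edges (5,10,s); (12,10,d); added nodes (none); added edges (5,4,s); result: nodes: 0:O, 4:C, 5:N, 7:C, 8:C, 12:O edges: (0,5,s); (4,0,s); (4,7,s); (5,4,s); (5,8,d)
step 2: rule r2; match: 0->5, 1->4, 2->7; deleted nodes 4; deleted edges (4,0,s); (4,7,s); (5,4,s); added nodes (none); added edges (5,7,s); result: nodes: 0:O, 5:N, 7:C, 8:C, 12:O edges: (0,5,s); (5,7,s); (5,8,d)
final:
nodes: 0:O, 5:N, 7:C, 8:C, 12:O
edges: (0,5,s); (5,7,s); (5,8,d)


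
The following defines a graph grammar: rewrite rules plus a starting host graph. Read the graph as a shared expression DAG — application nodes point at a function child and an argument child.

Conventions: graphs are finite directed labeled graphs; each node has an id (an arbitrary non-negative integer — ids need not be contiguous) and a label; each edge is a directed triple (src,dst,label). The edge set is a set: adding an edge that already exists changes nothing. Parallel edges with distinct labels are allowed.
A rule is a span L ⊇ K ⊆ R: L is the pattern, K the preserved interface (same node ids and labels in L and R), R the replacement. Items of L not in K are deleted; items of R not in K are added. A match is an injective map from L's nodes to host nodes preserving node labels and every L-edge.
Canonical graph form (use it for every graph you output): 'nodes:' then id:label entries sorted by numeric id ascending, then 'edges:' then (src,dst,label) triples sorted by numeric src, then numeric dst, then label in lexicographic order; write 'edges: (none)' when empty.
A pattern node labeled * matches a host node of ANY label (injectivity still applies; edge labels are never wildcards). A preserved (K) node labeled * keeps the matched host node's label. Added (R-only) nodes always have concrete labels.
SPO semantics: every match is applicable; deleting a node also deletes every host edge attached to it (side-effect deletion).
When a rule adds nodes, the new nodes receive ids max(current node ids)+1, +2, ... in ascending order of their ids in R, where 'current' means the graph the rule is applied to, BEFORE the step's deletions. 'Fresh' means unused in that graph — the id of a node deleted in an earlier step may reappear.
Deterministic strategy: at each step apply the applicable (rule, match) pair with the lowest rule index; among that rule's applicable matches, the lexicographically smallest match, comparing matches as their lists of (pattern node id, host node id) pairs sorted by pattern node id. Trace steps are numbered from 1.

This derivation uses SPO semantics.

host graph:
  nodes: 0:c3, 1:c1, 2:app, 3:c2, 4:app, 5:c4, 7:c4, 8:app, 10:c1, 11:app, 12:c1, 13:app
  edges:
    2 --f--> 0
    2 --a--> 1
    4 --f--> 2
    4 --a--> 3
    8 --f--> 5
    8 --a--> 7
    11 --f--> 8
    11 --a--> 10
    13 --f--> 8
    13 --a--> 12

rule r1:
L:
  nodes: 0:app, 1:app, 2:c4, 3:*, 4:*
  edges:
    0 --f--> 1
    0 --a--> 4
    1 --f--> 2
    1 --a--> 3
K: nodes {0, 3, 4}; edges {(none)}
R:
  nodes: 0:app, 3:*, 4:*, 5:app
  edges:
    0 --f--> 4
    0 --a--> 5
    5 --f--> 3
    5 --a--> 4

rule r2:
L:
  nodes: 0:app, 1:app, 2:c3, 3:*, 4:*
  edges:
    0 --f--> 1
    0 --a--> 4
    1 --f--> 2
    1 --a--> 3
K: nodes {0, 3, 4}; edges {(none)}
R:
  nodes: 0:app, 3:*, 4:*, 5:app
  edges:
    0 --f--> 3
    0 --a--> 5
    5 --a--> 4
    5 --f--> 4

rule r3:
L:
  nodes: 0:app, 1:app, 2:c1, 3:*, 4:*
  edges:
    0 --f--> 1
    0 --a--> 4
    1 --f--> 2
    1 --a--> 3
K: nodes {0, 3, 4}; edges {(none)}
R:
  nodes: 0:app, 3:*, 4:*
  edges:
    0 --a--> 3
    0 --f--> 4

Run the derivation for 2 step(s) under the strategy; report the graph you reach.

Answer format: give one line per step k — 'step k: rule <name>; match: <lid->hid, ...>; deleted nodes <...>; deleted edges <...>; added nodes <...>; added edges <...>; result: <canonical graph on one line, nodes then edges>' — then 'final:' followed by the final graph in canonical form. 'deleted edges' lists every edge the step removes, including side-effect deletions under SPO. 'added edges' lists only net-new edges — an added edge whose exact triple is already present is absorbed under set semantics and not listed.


step 1: rule r1; match: 0->11, 1->8, 2->5, 3->7, 4->10; deleted nodes 5, 8; deleted edges (8,5,f); (8,7,a); (11,8,f); (11,10,a); (13,8,f); added nodes 14; added edges (11,10,f); (11,14,a); (14,7,f); (14,10,a); result: nodes: 0:c3, 1:c1, 2:app, 3:c2, 4:app, 7:c4, 10:c1, 11:app, 12:c1, 13:app, 14:app edges: (2,0,f); (2,1,a); (4,2,f); (4,3,a); (11,10,f); (11,14,a); (13,12,a); (14,7,f); (14,10,a)
step 2: rule r2; match: 0->4, 1->2, 2->0, 3->1, 4->3; deleted nodes 0, 2; deleted edges (2,0,f); (2,1,a); (4,2,f); (4,3,a); added nodes 15; added edges (4,1,f); (4,15,a); (15,3,a); (15,3,f); result: nodes: 1:c1, 3:c2, 4:app, 7:c4, 10:c1, 11:app, 12:c1, 13:app, 14:app, 15:app edges: (4,1,f); (4,15,a); (11,10,f); (11,14,a); (13,12,a); (14,7,f); (14,10,a); (15,3,a); (15,3,f)
final:
nodes: 1:c1, 3:c2, 4:app, 7:c4, 10:c1, 11:app, 12:c1, 13:app, 14:app, 15:app
edges: (4,1,f); (4,15,a); (11,10,f); (11,14,a); (13,12,a); (14,7,f); (14,10,a); (15,3,a); (15,3,f)
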